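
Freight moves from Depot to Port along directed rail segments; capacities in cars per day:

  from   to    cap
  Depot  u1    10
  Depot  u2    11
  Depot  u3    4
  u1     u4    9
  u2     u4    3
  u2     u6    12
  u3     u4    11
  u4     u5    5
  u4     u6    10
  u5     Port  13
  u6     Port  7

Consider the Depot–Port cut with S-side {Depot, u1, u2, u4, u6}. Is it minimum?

Given cut capacity: 4 + 5 + 7 = 16.
Augment Depot→u2→u6→Port: bottleneck 7, flow now 7.
Augment Depot→u1→u4→u5→Port: bottleneck 5, flow now 12.
No augmenting path remains; maximum flow = 12.
In the residual graph, reachable from Depot: {Depot, u1, u2, u3, u4, u6}.
Min-cut edges: u4→u5 (5), u6→Port (7); capacity 5 + 7 = 12.
Cut capacity 16 exceeds the max flow 12, so it is not minimum.

No — its capacity is 16, but the minimum cut has capacity 12.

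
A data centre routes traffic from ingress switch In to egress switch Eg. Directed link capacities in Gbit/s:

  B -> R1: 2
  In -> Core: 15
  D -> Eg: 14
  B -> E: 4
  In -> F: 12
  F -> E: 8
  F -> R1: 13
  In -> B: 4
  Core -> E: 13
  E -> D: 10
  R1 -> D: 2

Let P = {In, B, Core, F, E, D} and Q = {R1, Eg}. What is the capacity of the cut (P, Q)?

29

Edges leaving {In, B, Core, F, E, D}: B→R1 (2), F→R1 (13), D→Eg (14).
Cut capacity = 2 + 13 + 14 = 29.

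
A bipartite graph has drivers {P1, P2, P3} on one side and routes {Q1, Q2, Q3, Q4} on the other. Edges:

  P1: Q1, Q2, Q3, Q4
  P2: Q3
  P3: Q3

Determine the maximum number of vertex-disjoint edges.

2

Unit-capacity flow: source→left, listed edges, right→sink; max matching = max flow.
Augmenting path P1→Q1 (+1); matched 1.
Augmenting path P2→Q3 (+1); matched 2.
No augmenting path remains; maximum matching = 2.
König certificate: {P1, Q3} is a vertex cover of size 2 (every listed pair touches it), so no matching can be larger.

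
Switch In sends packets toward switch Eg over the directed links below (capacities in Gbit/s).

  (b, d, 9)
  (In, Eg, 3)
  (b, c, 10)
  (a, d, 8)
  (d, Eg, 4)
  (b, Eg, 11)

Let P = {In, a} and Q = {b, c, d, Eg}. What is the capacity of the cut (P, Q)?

Edges leaving {In, a}: In→Eg (3), a→d (8).
Cut capacity = 3 + 8 = 11.

11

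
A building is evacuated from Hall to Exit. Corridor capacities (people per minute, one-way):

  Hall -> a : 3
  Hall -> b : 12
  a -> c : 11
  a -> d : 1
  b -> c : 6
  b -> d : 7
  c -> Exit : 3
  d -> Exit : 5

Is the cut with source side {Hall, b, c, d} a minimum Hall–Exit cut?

No — its capacity is 11, but the minimum cut has capacity 8.

Given cut capacity: 3 + 3 + 5 = 11.
Augment Hall→a→c→Exit: bottleneck 3, flow now 3.
Augment Hall→b→d→Exit: bottleneck 5, flow now 8.
No augmenting path remains; maximum flow = 8.
In the residual graph, reachable from Hall: {Hall, a, b, c, d}.
Min-cut edges: c→Exit (3), d→Exit (5); capacity 3 + 5 = 8.
Cut capacity 11 exceeds the max flow 8, so it is not minimum.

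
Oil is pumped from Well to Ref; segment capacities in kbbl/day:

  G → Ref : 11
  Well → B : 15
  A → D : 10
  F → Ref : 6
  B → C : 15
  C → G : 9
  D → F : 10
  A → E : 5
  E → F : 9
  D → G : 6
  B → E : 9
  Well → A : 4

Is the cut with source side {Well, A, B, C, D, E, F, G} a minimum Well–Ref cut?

Yes — it is a minimum cut (capacity 17).

Given cut capacity: 6 + 11 = 17.
Augment Well→A→D→F→Ref: bottleneck 4, flow now 4.
Augment Well→B→C→G→Ref: bottleneck 9, flow now 13.
Augment Well→B→E→F→Ref: bottleneck 2, flow now 15.
Augment Well→B→E→F→D→G→Ref: bottleneck 2, flow now 17. (uses reverse residual edge)
No augmenting path remains; maximum flow = 17.
Cut capacity 17 equals the max flow, so it is a minimum cut.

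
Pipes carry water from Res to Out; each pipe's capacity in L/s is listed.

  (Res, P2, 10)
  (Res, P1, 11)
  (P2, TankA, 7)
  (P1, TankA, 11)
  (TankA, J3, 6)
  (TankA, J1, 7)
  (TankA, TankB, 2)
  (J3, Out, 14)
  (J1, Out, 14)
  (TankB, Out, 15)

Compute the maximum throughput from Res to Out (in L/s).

15

Augment Res→P2→TankA→J3→Out: bottleneck 6, flow now 6.
Augment Res→P2→TankA→J1→Out: bottleneck 1, flow now 7.
Augment Res→P1→TankA→J1→Out: bottleneck 6, flow now 13.
Augment Res→P1→TankA→TankB→Out: bottleneck 2, flow now 15.
No augmenting path remains; maximum flow = 15.
In the residual graph, reachable from Res: {Res, P2, P1, TankA}.
Min-cut edges: TankA→J3 (6), TankA→J1 (7), TankA→TankB (2); capacity 6 + 7 + 2 = 15.
This cut is saturated, so no flow can exceed 15.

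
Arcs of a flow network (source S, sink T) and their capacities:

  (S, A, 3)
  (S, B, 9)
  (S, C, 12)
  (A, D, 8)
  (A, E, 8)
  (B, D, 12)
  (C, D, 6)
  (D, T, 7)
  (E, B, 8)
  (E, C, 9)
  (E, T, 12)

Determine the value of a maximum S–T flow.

Augment S→A→D→T: bottleneck 3, flow now 3.
Augment S→B→D→T: bottleneck 4, flow now 7.
Augment S→B→D→A→E→T: bottleneck 3, flow now 10. (uses reverse residual edge)
No augmenting path remains; maximum flow = 10.
In the residual graph, reachable from S: {S, B, C, D}.
Min-cut edges: S→A (3), D→T (7); capacity 3 + 7 = 10.
This cut is saturated, so no flow can exceed 10.

10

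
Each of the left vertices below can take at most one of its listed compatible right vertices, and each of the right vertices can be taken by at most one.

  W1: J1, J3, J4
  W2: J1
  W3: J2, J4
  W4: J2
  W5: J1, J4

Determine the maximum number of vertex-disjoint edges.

Unit-capacity flow: source→left, listed edges, right→sink; max matching = max flow.
Augmenting path W1→J1 (+1); matched 1.
Augmenting path W3→J2 (+1); matched 2.
Augmenting path W5→J4 (+1); matched 3.
Augmenting path W2→J1→W1→J3 (+1); matched 4.
No augmenting path remains; maximum matching = 4.
König certificate: {W1, J1, J2, J4} is a vertex cover of size 4 (every listed pair touches it), so no matching can be larger.

4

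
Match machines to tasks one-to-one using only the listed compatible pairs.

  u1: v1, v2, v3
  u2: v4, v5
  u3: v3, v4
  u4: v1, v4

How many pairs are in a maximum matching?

4

Unit-capacity flow: source→left, listed edges, right→sink; max matching = max flow.
Augmenting path u1→v1 (+1); matched 1.
Augmenting path u2→v4 (+1); matched 2.
Augmenting path u3→v3 (+1); matched 3.
Augmenting path u4→v1→u1→v2 (+1); matched 4.
No augmenting path remains; maximum matching = 4.
König certificate: {u1, u2, u3, u4} is a vertex cover of size 4 (every listed pair touches it), so no matching can be larger.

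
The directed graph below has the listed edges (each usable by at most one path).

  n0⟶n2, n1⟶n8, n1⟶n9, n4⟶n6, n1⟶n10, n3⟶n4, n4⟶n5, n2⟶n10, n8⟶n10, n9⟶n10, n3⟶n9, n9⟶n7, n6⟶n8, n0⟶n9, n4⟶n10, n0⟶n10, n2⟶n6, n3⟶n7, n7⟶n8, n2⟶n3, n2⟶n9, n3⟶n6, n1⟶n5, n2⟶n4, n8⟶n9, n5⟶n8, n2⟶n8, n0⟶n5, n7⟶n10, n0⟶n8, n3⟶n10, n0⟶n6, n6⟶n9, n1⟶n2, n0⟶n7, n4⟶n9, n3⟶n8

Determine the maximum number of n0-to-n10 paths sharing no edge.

Assign every edge capacity 1; by Menger, the answer equals the max flow.
Path n0→n10 (+1); total 1.
Path n0→n2→n10 (+1); total 2.
Path n0→n7→n10 (+1); total 3.
Path n0→n8→n10 (+1); total 4.
Path n0→n9→n10 (+1); total 5.
No residual n0→n10 path; max flow = 5.
Certifying cut of size 5: {n0→n10, n0→n2, n7→n10, n8→n10, n9→n10}.

5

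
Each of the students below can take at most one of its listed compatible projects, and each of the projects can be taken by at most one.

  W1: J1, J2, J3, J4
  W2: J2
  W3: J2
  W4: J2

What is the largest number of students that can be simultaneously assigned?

2

Unit-capacity flow: source→left, listed edges, right→sink; max matching = max flow.
Augmenting path W1→J1 (+1); matched 1.
Augmenting path W2→J2 (+1); matched 2.
No augmenting path remains; maximum matching = 2.
König certificate: {W1, J2} is a vertex cover of size 2 (every listed pair touches it), so no matching can be larger.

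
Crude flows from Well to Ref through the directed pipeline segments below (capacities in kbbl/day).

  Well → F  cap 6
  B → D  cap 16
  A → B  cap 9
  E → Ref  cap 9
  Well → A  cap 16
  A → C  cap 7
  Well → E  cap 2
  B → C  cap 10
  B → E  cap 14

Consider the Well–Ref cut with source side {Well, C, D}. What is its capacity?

Edges leaving {Well, C, D}: Well→A (16), Well→E (2), Well→F (6).
Cut capacity = 16 + 2 + 6 = 24.

24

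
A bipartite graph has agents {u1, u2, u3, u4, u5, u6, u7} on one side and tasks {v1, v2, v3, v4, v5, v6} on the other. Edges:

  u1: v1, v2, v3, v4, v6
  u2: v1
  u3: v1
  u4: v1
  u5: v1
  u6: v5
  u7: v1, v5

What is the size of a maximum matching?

3

Unit-capacity flow: source→left, listed edges, right→sink; max matching = max flow.
Augmenting path u1→v1 (+1); matched 1.
Augmenting path u6→v5 (+1); matched 2.
Augmenting path u2→v1→u1→v2 (+1); matched 3.
No augmenting path remains; maximum matching = 3.
König certificate: {u1, v1, v5} is a vertex cover of size 3 (every listed pair touches it), so no matching can be larger.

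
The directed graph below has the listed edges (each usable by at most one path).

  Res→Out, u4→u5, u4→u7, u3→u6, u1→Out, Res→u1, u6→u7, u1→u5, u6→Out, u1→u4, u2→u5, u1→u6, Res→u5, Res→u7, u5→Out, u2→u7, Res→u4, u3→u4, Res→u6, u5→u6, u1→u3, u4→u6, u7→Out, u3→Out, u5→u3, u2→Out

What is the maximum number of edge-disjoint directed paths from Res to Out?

6

Assign every edge capacity 1; by Menger, the answer equals the max flow.
Path Res→Out (+1); total 1.
Path Res→u1→Out (+1); total 2.
Path Res→u5→Out (+1); total 3.
Path Res→u6→Out (+1); total 4.
Path Res→u7→Out (+1); total 5.
Path Res→u4→u5→u3→Out (+1); total 6.
No residual Res→Out path; max flow = 6.
Certifying cut of size 6: {Res→Out, Res→u1, Res→u4, Res→u5, Res→u6, Res→u7}.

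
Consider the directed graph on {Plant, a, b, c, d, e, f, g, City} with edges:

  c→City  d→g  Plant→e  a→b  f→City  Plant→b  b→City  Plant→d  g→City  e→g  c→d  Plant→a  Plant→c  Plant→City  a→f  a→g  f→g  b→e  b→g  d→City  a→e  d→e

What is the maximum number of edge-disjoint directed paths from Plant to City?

6

Assign every edge capacity 1; by Menger, the answer equals the max flow.
Path Plant→City (+1); total 1.
Path Plant→b→City (+1); total 2.
Path Plant→c→City (+1); total 3.
Path Plant→d→City (+1); total 4.
Path Plant→a→f→City (+1); total 5.
Path Plant→e→g→City (+1); total 6.
No residual Plant→City path; max flow = 6.
Certifying cut of size 6: {Plant→City, Plant→a, Plant→b, Plant→c, Plant→d, Plant→e}.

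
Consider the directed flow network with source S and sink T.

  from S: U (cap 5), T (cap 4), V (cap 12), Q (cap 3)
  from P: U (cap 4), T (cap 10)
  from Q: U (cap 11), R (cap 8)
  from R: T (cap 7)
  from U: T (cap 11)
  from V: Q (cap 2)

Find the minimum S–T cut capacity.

14

Augment S→T: bottleneck 4, flow now 4.
Augment S→U→T: bottleneck 5, flow now 9.
Augment S→Q→R→T: bottleneck 3, flow now 12.
Augment S→V→Q→R→T: bottleneck 2, flow now 14.
No augmenting path remains; maximum flow = 14.
By max-flow min-cut, the minimum cut capacity equals the max flow.
In the residual graph, reachable from S: {S, V}.
Min-cut edges: S→Q (3), S→U (5), S→T (4), V→Q (2); capacity 3 + 5 + 4 + 2 = 14.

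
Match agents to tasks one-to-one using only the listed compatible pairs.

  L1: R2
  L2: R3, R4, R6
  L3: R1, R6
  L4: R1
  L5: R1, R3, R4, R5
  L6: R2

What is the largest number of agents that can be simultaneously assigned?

5

Unit-capacity flow: source→left, listed edges, right→sink; max matching = max flow.
Augmenting path L1→R2 (+1); matched 1.
Augmenting path L2→R3 (+1); matched 2.
Augmenting path L3→R1 (+1); matched 3.
Augmenting path L5→R4 (+1); matched 4.
Augmenting path L4→R1→L3→R6 (+1); matched 5.
No augmenting path remains; maximum matching = 5.
König certificate: {L2, L3, L4, L5, R2} is a vertex cover of size 5 (every listed pair touches it), so no matching can be larger.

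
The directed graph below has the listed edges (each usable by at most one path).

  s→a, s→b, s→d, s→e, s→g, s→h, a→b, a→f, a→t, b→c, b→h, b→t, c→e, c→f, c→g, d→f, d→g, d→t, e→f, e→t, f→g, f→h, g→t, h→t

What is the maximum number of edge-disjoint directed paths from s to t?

Assign every edge capacity 1; by Menger, the answer equals the max flow.
Path s→a→t (+1); total 1.
Path s→b→t (+1); total 2.
Path s→d→t (+1); total 3.
Path s→e→t (+1); total 4.
Path s→g→t (+1); total 5.
Path s→h→t (+1); total 6.
No residual s→t path; max flow = 6.
Certifying cut of size 6: {s→a, s→b, s→d, s→e, s→g, s→h}.

6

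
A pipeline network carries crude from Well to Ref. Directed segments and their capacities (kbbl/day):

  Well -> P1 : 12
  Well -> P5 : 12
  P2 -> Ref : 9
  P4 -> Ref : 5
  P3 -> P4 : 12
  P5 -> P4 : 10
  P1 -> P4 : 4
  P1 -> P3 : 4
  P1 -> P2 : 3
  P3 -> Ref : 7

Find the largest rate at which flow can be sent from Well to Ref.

12

Augment Well→P1→P3→Ref: bottleneck 4, flow now 4.
Augment Well→P1→P4→Ref: bottleneck 4, flow now 8.
Augment Well→P1→P2→Ref: bottleneck 3, flow now 11.
Augment Well→P5→P4→Ref: bottleneck 1, flow now 12.
No augmenting path remains; maximum flow = 12.
In the residual graph, reachable from Well: {Well, P1, P5, P4}.
Min-cut edges: P1→P3 (4), P1→P2 (3), P4→Ref (5); capacity 4 + 3 + 5 = 12.
This cut is saturated, so no flow can exceed 12.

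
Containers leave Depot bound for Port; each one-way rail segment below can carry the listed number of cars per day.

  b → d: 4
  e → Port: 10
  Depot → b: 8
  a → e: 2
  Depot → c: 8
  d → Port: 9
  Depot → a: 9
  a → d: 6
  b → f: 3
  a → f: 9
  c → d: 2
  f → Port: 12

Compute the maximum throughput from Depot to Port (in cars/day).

18

Augment Depot→a→d→Port: bottleneck 6, flow now 6.
Augment Depot→a→e→Port: bottleneck 2, flow now 8.
Augment Depot→a→f→Port: bottleneck 1, flow now 9.
Augment Depot→b→d→Port: bottleneck 3, flow now 12.
Augment Depot→b→f→Port: bottleneck 3, flow now 15.
Augment Depot→b→d→a→f→Port: bottleneck 1, flow now 16. (uses reverse residual edge)
Augment Depot→c→d→a→f→Port: bottleneck 2, flow now 18. (uses reverse residual edge)
No augmenting path remains; maximum flow = 18.
In the residual graph, reachable from Depot: {Depot, b, c}.
Min-cut edges: Depot→a (9), b→d (4), b→f (3), c→d (2); capacity 9 + 4 + 3 + 2 = 18.
This cut is saturated, so no flow can exceed 18.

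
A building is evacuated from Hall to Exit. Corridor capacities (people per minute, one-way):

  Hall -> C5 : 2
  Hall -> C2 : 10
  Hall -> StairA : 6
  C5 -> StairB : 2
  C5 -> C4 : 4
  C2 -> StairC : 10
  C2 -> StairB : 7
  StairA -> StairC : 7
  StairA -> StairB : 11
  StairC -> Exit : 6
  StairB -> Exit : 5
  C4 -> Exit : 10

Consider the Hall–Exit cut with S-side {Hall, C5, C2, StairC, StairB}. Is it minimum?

No — its capacity is 21, but the minimum cut has capacity 13.

Given cut capacity: 6 + 4 + 6 + 5 = 21.
Augment Hall→C5→StairB→Exit: bottleneck 2, flow now 2.
Augment Hall→C2→StairC→Exit: bottleneck 6, flow now 8.
Augment Hall→C2→StairB→Exit: bottleneck 3, flow now 11.
Augment Hall→C2→StairB→C5→C4→Exit: bottleneck 1, flow now 12. (uses reverse residual edge)
Augment Hall→StairA→StairB→C5→C4→Exit: bottleneck 1, flow now 13. (uses reverse residual edge)
No augmenting path remains; maximum flow = 13.
In the residual graph, reachable from Hall: {Hall, C2, StairA, StairC, StairB}.
Min-cut edges: Hall→C5 (2), StairC→Exit (6), StairB→Exit (5); capacity 2 + 6 + 5 = 13.
Cut capacity 21 exceeds the max flow 13, so it is not minimum.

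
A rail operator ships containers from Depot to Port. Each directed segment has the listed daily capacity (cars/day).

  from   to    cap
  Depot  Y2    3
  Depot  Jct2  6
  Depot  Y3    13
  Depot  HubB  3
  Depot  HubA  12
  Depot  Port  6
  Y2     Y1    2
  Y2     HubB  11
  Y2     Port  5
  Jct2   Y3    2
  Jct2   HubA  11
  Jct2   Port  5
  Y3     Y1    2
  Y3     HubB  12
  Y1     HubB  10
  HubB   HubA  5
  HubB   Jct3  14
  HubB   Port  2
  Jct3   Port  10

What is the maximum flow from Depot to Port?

Augment Depot→Port: bottleneck 6, flow now 6.
Augment Depot→Y2→Port: bottleneck 3, flow now 9.
Augment Depot→Jct2→Port: bottleneck 5, flow now 14.
Augment Depot→HubB→Port: bottleneck 2, flow now 16.
Augment Depot→HubB→Jct3→Port: bottleneck 1, flow now 17.
Augment Depot→Y3→HubB→Jct3→Port: bottleneck 9, flow now 26.
No augmenting path remains; maximum flow = 26.
In the residual graph, reachable from Depot: {Depot, Jct2, Y3, Y1, HubB, HubA, Jct3}.
Min-cut edges: Depot→Y2 (3), Depot→Port (6), Jct2→Port (5), HubB→Port (2), Jct3→Port (10); capacity 3 + 6 + 5 + 2 + 10 = 26.
This cut is saturated, so no flow can exceed 26.

26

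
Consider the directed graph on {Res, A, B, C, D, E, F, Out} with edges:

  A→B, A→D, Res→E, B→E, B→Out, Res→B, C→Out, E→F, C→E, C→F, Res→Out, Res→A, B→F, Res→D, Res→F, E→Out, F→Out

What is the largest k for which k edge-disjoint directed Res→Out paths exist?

4

Assign every edge capacity 1; by Menger, the answer equals the max flow.
Path Res→Out (+1); total 1.
Path Res→B→Out (+1); total 2.
Path Res→E→Out (+1); total 3.
Path Res→F→Out (+1); total 4.
No residual Res→Out path; max flow = 4.
Certifying cut of size 4: {B→Out, E→Out, F→Out, Res→Out}.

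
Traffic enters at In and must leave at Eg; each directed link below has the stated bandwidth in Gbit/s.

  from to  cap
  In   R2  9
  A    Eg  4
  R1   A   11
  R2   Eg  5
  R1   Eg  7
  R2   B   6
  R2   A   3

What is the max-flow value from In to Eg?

8

Augment In→R2→Eg: bottleneck 5, flow now 5.
Augment In→R2→A→Eg: bottleneck 3, flow now 8.
No augmenting path remains; maximum flow = 8.
In the residual graph, reachable from In: {In, R2, B}.
Min-cut edges: R2→A (3), R2→Eg (5); capacity 3 + 5 = 8.
This cut is saturated, so no flow can exceed 8.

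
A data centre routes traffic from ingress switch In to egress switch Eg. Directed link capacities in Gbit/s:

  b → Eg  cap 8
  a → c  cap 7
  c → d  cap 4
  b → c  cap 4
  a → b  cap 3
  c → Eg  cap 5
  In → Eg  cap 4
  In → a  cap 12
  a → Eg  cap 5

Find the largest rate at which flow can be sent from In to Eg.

16

Augment In→Eg: bottleneck 4, flow now 4.
Augment In→a→Eg: bottleneck 5, flow now 9.
Augment In→a→b→Eg: bottleneck 3, flow now 12.
Augment In→a→c→Eg: bottleneck 4, flow now 16.
No augmenting path remains; maximum flow = 16.
In the residual graph, reachable from In: {In}.
Min-cut edges: In→a (12), In→Eg (4); capacity 12 + 4 = 16.
This cut is saturated, so no flow can exceed 16.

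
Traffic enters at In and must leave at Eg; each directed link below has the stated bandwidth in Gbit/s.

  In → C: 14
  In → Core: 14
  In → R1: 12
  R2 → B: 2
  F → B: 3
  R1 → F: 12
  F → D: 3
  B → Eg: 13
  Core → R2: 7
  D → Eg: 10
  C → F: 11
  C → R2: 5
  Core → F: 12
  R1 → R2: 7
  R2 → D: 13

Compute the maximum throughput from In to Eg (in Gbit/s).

15

Augment In→Core→R2→B→Eg: bottleneck 2, flow now 2.
Augment In→Core→R2→D→Eg: bottleneck 5, flow now 7.
Augment In→Core→F→B→Eg: bottleneck 3, flow now 10.
Augment In→Core→F→D→Eg: bottleneck 3, flow now 13.
Augment In→R1→R2→D→Eg: bottleneck 2, flow now 15.
No augmenting path remains; maximum flow = 15.
In the residual graph, reachable from In: {In, Core, R1, C, R2, F, D}.
Min-cut edges: R2→B (2), F→B (3), D→Eg (10); capacity 2 + 3 + 10 = 15.
This cut is saturated, so no flow can exceed 15.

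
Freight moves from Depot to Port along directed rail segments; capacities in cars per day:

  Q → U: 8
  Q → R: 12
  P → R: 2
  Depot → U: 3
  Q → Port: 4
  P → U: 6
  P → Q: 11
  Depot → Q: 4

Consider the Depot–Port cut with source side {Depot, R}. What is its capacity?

Edges leaving {Depot, R}: Depot→Q (4), Depot→U (3).
Cut capacity = 4 + 3 = 7.

7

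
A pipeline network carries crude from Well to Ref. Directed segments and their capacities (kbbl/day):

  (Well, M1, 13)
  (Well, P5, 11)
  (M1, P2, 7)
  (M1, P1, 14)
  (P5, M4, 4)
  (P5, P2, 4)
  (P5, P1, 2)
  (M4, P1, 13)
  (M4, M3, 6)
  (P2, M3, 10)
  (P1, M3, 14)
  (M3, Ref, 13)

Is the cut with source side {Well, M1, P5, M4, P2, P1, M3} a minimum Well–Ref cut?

Given cut capacity: 13 = 13.
Augment Well→M1→P2→M3→Ref: bottleneck 7, flow now 7.
Augment Well→M1→P1→M3→Ref: bottleneck 6, flow now 13.
No augmenting path remains; maximum flow = 13.
Cut capacity 13 equals the max flow, so it is a minimum cut.

Yes — it is a minimum cut (capacity 13).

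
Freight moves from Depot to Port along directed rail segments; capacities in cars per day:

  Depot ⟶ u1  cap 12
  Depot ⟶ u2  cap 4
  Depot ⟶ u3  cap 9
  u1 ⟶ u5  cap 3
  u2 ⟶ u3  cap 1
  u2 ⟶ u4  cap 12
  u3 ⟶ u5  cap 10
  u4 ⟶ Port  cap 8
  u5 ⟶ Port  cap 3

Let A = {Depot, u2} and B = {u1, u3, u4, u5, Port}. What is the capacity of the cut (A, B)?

34

Edges leaving {Depot, u2}: Depot→u1 (12), Depot→u3 (9), u2→u3 (1), u2→u4 (12).
Cut capacity = 12 + 9 + 1 + 12 = 34.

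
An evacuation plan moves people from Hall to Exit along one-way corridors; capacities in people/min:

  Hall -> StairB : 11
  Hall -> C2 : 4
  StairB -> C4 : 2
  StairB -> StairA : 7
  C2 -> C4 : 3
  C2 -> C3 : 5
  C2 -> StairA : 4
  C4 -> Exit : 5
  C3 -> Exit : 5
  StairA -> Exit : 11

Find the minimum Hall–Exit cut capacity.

13

Augment Hall→StairB→C4→Exit: bottleneck 2, flow now 2.
Augment Hall→StairB→StairA→Exit: bottleneck 7, flow now 9.
Augment Hall→C2→C4→Exit: bottleneck 3, flow now 12.
Augment Hall→C2→C3→Exit: bottleneck 1, flow now 13.
No augmenting path remains; maximum flow = 13.
By max-flow min-cut, the minimum cut capacity equals the max flow.
In the residual graph, reachable from Hall: {Hall, StairB}.
Min-cut edges: Hall→C2 (4), StairB→C4 (2), StairB→StairA (7); capacity 4 + 2 + 7 = 13.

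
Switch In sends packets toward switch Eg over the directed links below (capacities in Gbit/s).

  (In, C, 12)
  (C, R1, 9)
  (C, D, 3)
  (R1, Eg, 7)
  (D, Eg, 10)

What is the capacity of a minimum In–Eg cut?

10

Augment In→C→R1→Eg: bottleneck 7, flow now 7.
Augment In→C→D→Eg: bottleneck 3, flow now 10.
No augmenting path remains; maximum flow = 10.
By max-flow min-cut, the minimum cut capacity equals the max flow.
In the residual graph, reachable from In: {In, C, R1}.
Min-cut edges: C→D (3), R1→Eg (7); capacity 3 + 7 = 10.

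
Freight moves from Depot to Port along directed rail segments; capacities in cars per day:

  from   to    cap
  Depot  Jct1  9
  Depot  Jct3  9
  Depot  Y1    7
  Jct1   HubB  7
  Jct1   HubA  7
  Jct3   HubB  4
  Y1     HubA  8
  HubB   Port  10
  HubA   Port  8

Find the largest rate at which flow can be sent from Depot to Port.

Augment Depot→Jct1→HubB→Port: bottleneck 7, flow now 7.
Augment Depot→Jct1→HubA→Port: bottleneck 2, flow now 9.
Augment Depot→Jct3→HubB→Port: bottleneck 3, flow now 12.
Augment Depot→Y1→HubA→Port: bottleneck 6, flow now 18.
No augmenting path remains; maximum flow = 18.
In the residual graph, reachable from Depot: {Depot, Jct1, Jct3, Y1, HubB, HubA}.
Min-cut edges: HubB→Port (10), HubA→Port (8); capacity 10 + 8 = 18.
This cut is saturated, so no flow can exceed 18.

18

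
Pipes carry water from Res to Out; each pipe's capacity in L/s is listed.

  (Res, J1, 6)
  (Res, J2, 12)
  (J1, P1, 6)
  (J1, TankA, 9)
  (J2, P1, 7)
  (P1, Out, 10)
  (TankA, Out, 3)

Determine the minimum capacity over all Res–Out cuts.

13

Augment Res→J1→P1→Out: bottleneck 6, flow now 6.
Augment Res→J2→P1→Out: bottleneck 4, flow now 10.
Augment Res→J2→P1→J1→TankA→Out: bottleneck 3, flow now 13. (uses reverse residual edge)
No augmenting path remains; maximum flow = 13.
By max-flow min-cut, the minimum cut capacity equals the max flow.
In the residual graph, reachable from Res: {Res, J2}.
Min-cut edges: Res→J1 (6), J2→P1 (7); capacity 6 + 7 = 13.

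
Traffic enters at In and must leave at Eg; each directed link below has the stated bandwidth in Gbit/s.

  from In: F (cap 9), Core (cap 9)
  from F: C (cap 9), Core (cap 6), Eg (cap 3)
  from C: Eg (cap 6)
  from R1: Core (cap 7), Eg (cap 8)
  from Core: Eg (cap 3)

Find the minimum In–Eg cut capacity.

Augment In→F→Eg: bottleneck 3, flow now 3.
Augment In→Core→Eg: bottleneck 3, flow now 6.
Augment In→F→C→Eg: bottleneck 6, flow now 12.
No augmenting path remains; maximum flow = 12.
By max-flow min-cut, the minimum cut capacity equals the max flow.
In the residual graph, reachable from In: {In, Core}.
Min-cut edges: In→F (9), Core→Eg (3); capacity 9 + 3 = 12.

12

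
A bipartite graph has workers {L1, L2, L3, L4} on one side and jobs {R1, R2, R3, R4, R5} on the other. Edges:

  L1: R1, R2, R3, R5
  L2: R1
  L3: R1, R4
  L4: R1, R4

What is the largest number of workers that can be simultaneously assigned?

3

Unit-capacity flow: source→left, listed edges, right→sink; max matching = max flow.
Augmenting path L1→R1 (+1); matched 1.
Augmenting path L3→R4 (+1); matched 2.
Augmenting path L2→R1→L1→R2 (+1); matched 3.
No augmenting path remains; maximum matching = 3.
König certificate: {L1, R1, R4} is a vertex cover of size 3 (every listed pair touches it), so no matching can be larger.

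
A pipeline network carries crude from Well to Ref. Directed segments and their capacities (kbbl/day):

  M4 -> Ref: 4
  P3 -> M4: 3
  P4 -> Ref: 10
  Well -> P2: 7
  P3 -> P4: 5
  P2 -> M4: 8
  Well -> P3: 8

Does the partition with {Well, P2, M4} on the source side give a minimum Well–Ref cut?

No — its capacity is 12, but the minimum cut has capacity 9.

Given cut capacity: 8 + 4 = 12.
Augment Well→P3→P4→Ref: bottleneck 5, flow now 5.
Augment Well→P3→M4→Ref: bottleneck 3, flow now 8.
Augment Well→P2→M4→Ref: bottleneck 1, flow now 9.
No augmenting path remains; maximum flow = 9.
In the residual graph, reachable from Well: {Well, P3, P2, M4}.
Min-cut edges: P3→P4 (5), M4→Ref (4); capacity 5 + 4 = 9.
Cut capacity 12 exceeds the max flow 9, so it is not minimum.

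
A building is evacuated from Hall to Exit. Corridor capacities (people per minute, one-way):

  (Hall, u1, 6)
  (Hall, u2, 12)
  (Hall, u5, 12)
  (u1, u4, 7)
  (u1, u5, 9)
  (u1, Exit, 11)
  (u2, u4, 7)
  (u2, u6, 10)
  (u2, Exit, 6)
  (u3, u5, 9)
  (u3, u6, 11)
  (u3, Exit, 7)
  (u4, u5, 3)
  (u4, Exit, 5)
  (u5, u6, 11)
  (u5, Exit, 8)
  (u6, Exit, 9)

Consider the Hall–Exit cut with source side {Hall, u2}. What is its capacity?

Edges leaving {Hall, u2}: Hall→u1 (6), Hall→u5 (12), u2→u4 (7), u2→u6 (10), u2→Exit (6).
Cut capacity = 6 + 12 + 7 + 10 + 6 = 41.

41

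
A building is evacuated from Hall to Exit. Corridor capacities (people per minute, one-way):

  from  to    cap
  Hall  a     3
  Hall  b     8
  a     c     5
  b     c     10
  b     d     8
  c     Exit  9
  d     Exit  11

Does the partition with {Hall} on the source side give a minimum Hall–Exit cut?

Given cut capacity: 3 + 8 = 11.
Augment Hall→a→c→Exit: bottleneck 3, flow now 3.
Augment Hall→b→c→Exit: bottleneck 6, flow now 9.
Augment Hall→b→d→Exit: bottleneck 2, flow now 11.
No augmenting path remains; maximum flow = 11.
Cut capacity 11 equals the max flow, so it is a minimum cut.

Yes — it is a minimum cut (capacity 11).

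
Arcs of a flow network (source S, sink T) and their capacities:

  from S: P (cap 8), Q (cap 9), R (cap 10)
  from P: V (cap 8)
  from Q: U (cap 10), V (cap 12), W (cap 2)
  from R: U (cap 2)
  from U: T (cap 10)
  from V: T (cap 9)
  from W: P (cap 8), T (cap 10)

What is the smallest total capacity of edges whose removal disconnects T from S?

19

Augment S→P→V→T: bottleneck 8, flow now 8.
Augment S→Q→U→T: bottleneck 9, flow now 17.
Augment S→R→U→T: bottleneck 1, flow now 18.
Augment S→R→U→Q→V→T: bottleneck 1, flow now 19. (uses reverse residual edge)
No augmenting path remains; maximum flow = 19.
By max-flow min-cut, the minimum cut capacity equals the max flow.
In the residual graph, reachable from S: {S, R}.
Min-cut edges: S→P (8), S→Q (9), R→U (2); capacity 8 + 9 + 2 = 19.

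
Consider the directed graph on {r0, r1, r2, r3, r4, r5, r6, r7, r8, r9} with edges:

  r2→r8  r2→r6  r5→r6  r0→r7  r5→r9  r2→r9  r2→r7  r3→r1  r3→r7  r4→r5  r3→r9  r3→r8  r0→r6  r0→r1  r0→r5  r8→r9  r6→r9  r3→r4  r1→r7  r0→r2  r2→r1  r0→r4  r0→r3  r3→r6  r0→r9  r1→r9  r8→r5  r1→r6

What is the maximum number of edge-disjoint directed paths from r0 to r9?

6

Assign every edge capacity 1; by Menger, the answer equals the max flow.
Path r0→r9 (+1); total 1.
Path r0→r1→r9 (+1); total 2.
Path r0→r2→r9 (+1); total 3.
Path r0→r3→r9 (+1); total 4.
Path r0→r5→r9 (+1); total 5.
Path r0→r6→r9 (+1); total 6.
No residual r0→r9 path; max flow = 6.
Certifying cut of size 6: {r0→r1, r0→r2, r0→r3, r0→r9, r5→r9, r6→r9}.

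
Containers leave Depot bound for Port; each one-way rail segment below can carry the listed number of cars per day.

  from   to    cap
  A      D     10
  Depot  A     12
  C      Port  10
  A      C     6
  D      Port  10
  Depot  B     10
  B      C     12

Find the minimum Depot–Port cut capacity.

Augment Depot→A→C→Port: bottleneck 6, flow now 6.
Augment Depot→A→D→Port: bottleneck 6, flow now 12.
Augment Depot→B→C→Port: bottleneck 4, flow now 16.
Augment Depot→B→C→A→D→Port: bottleneck 4, flow now 20. (uses reverse residual edge)
No augmenting path remains; maximum flow = 20.
By max-flow min-cut, the minimum cut capacity equals the max flow.
In the residual graph, reachable from Depot: {Depot, A, B, C}.
Min-cut edges: A→D (10), C→Port (10); capacity 10 + 10 = 20.

20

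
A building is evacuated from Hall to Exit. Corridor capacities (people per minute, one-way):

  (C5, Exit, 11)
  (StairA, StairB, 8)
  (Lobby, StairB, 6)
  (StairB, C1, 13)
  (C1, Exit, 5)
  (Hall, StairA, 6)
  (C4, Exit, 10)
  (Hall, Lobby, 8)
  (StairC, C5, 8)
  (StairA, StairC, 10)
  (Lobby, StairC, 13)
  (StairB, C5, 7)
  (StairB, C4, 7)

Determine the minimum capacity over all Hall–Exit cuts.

14

Augment Hall→Lobby→StairB→C1→Exit: bottleneck 5, flow now 5.
Augment Hall→Lobby→StairB→C5→Exit: bottleneck 1, flow now 6.
Augment Hall→Lobby→StairC→C5→Exit: bottleneck 2, flow now 8.
Augment Hall→StairA→StairB→C5→Exit: bottleneck 6, flow now 14.
No augmenting path remains; maximum flow = 14.
By max-flow min-cut, the minimum cut capacity equals the max flow.
In the residual graph, reachable from Hall: {Hall}.
Min-cut edges: Hall→Lobby (8), Hall→StairA (6); capacity 8 + 6 = 14.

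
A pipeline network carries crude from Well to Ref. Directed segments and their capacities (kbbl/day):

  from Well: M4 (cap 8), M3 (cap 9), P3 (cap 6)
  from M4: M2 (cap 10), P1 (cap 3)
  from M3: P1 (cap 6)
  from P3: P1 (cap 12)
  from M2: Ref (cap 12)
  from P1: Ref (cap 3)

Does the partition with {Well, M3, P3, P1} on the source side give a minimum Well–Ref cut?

Given cut capacity: 8 + 3 = 11.
Augment Well→M4→M2→Ref: bottleneck 8, flow now 8.
Augment Well→M3→P1→Ref: bottleneck 3, flow now 11.
No augmenting path remains; maximum flow = 11.
Cut capacity 11 equals the max flow, so it is a minimum cut.

Yes — it is a minimum cut (capacity 11).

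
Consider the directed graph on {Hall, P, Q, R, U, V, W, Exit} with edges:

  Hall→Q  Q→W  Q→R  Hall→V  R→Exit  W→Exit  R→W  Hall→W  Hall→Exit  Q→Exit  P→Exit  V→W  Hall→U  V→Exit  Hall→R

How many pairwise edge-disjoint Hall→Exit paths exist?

Assign every edge capacity 1; by Menger, the answer equals the max flow.
Path Hall→Exit (+1); total 1.
Path Hall→Q→Exit (+1); total 2.
Path Hall→R→Exit (+1); total 3.
Path Hall→V→Exit (+1); total 4.
Path Hall→W→Exit (+1); total 5.
No residual Hall→Exit path; max flow = 5.
Certifying cut of size 5: {Hall→Exit, Hall→Q, Hall→R, Hall→V, Hall→W}.

5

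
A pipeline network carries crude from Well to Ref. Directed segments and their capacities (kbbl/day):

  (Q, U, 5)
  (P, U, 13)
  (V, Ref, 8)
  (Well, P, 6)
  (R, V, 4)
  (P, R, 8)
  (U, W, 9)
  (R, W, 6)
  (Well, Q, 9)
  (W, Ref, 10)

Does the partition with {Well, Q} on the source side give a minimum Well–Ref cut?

Given cut capacity: 6 + 5 = 11.
Augment Well→P→R→V→Ref: bottleneck 4, flow now 4.
Augment Well→P→R→W→Ref: bottleneck 2, flow now 6.
Augment Well→Q→U→W→Ref: bottleneck 5, flow now 11.
No augmenting path remains; maximum flow = 11.
Cut capacity 11 equals the max flow, so it is a minimum cut.

Yes — it is a minimum cut (capacity 11).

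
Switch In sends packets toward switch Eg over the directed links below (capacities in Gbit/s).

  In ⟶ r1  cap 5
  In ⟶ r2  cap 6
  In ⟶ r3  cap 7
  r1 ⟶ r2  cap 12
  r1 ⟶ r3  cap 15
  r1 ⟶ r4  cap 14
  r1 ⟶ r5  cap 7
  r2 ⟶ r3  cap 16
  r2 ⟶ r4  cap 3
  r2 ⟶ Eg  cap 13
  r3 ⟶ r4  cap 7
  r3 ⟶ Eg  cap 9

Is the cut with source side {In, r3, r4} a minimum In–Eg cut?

Given cut capacity: 5 + 6 + 9 = 20.
Augment In→r2→Eg: bottleneck 6, flow now 6.
Augment In→r3→Eg: bottleneck 7, flow now 13.
Augment In→r1→r2→Eg: bottleneck 5, flow now 18.
No augmenting path remains; maximum flow = 18.
In the residual graph, reachable from In: {In}.
Min-cut edges: In→r1 (5), In→r2 (6), In→r3 (7); capacity 5 + 6 + 7 = 18.
Cut capacity 20 exceeds the max flow 18, so it is not minimum.

No — its capacity is 20, but the minimum cut has capacity 18.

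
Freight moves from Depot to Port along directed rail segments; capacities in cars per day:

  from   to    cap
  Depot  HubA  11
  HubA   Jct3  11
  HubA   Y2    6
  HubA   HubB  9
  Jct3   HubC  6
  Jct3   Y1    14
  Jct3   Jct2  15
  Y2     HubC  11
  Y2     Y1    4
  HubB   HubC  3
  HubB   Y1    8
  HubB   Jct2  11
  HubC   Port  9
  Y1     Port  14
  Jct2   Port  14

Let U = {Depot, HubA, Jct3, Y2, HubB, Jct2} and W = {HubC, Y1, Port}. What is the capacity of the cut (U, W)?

Edges leaving {Depot, HubA, Jct3, Y2, HubB, Jct2}: Jct3→HubC (6), Jct3→Y1 (14), Y2→HubC (11), Y2→Y1 (4), HubB→HubC (3), HubB→Y1 (8), Jct2→Port (14).
Cut capacity = 6 + 14 + 11 + 4 + 3 + 8 + 14 = 60.

60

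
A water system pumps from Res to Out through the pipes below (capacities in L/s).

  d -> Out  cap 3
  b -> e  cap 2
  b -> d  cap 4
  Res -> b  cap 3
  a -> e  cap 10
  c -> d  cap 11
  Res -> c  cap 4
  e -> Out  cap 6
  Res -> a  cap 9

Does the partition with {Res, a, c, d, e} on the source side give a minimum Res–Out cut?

Given cut capacity: 3 + 3 + 6 = 12.
Augment Res→a→e→Out: bottleneck 6, flow now 6.
Augment Res→b→d→Out: bottleneck 3, flow now 9.
No augmenting path remains; maximum flow = 9.
In the residual graph, reachable from Res: {Res, a, b, c, d, e}.
Min-cut edges: d→Out (3), e→Out (6); capacity 3 + 6 = 9.
Cut capacity 12 exceeds the max flow 9, so it is not minimum.

No — its capacity is 12, but the minimum cut has capacity 9.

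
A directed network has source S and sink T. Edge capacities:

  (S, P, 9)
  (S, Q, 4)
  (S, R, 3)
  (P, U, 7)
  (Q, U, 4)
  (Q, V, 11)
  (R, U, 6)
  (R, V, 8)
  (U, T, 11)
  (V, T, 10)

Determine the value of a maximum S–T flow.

Augment S→P→U→T: bottleneck 7, flow now 7.
Augment S→Q→U→T: bottleneck 4, flow now 11.
Augment S→R→V→T: bottleneck 3, flow now 14.
No augmenting path remains; maximum flow = 14.
In the residual graph, reachable from S: {S, P}.
Min-cut edges: S→Q (4), S→R (3), P→U (7); capacity 4 + 3 + 7 = 14.
This cut is saturated, so no flow can exceed 14.

14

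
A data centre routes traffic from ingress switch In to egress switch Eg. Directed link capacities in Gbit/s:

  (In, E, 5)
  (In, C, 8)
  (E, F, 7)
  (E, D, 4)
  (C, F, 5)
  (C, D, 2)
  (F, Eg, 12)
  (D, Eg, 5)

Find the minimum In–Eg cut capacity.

12

Augment In→E→F→Eg: bottleneck 5, flow now 5.
Augment In→C→F→Eg: bottleneck 5, flow now 10.
Augment In→C→D→Eg: bottleneck 2, flow now 12.
No augmenting path remains; maximum flow = 12.
By max-flow min-cut, the minimum cut capacity equals the max flow.
In the residual graph, reachable from In: {In, C}.
Min-cut edges: In→E (5), C→F (5), C→D (2); capacity 5 + 5 + 2 = 12.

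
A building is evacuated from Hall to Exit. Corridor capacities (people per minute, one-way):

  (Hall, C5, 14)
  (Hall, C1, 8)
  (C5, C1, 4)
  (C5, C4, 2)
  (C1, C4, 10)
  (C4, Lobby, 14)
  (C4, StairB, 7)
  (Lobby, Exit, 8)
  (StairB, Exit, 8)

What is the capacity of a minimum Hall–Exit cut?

12

Augment Hall→C5→C4→Lobby→Exit: bottleneck 2, flow now 2.
Augment Hall→C1→C4→Lobby→Exit: bottleneck 6, flow now 8.
Augment Hall→C1→C4→StairB→Exit: bottleneck 2, flow now 10.
Augment Hall→C5→C1→C4→StairB→Exit: bottleneck 2, flow now 12.
No augmenting path remains; maximum flow = 12.
By max-flow min-cut, the minimum cut capacity equals the max flow.
In the residual graph, reachable from Hall: {Hall, C5, C1}.
Min-cut edges: C5→C4 (2), C1→C4 (10); capacity 2 + 10 = 12.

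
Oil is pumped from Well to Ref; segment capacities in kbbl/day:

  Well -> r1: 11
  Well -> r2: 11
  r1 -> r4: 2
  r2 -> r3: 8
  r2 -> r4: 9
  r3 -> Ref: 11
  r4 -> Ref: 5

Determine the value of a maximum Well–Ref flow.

13

Augment Well→r1→r4→Ref: bottleneck 2, flow now 2.
Augment Well→r2→r3→Ref: bottleneck 8, flow now 10.
Augment Well→r2→r4→Ref: bottleneck 3, flow now 13.
No augmenting path remains; maximum flow = 13.
In the residual graph, reachable from Well: {Well, r1}.
Min-cut edges: Well→r2 (11), r1→r4 (2); capacity 11 + 2 = 13.
This cut is saturated, so no flow can exceed 13.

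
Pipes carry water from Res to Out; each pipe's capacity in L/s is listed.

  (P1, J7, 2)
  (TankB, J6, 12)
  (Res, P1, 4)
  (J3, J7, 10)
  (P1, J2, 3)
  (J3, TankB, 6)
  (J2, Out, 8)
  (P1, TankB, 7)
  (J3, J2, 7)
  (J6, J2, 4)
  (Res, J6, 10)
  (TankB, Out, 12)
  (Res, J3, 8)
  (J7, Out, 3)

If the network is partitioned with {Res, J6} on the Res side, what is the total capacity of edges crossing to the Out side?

16

Edges leaving {Res, J6}: Res→J3 (8), Res→P1 (4), J6→J2 (4).
Cut capacity = 8 + 4 + 4 = 16.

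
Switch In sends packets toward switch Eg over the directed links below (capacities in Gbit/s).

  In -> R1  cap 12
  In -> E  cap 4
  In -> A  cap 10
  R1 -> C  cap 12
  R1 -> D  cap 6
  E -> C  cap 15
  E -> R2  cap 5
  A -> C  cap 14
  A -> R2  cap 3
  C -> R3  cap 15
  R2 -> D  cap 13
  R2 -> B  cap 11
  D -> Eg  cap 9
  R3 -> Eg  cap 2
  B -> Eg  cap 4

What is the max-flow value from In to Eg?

Augment In→R1→D→Eg: bottleneck 6, flow now 6.
Augment In→R1→C→R3→Eg: bottleneck 2, flow now 8.
Augment In→E→R2→D→Eg: bottleneck 3, flow now 11.
Augment In→E→R2→B→Eg: bottleneck 1, flow now 12.
Augment In→A→R2→B→Eg: bottleneck 3, flow now 15.
No augmenting path remains; maximum flow = 15.
In the residual graph, reachable from In: {In, R1, A, C, R3}.
Min-cut edges: In→E (4), R1→D (6), A→R2 (3), R3→Eg (2); capacity 4 + 6 + 3 + 2 = 15.
This cut is saturated, so no flow can exceed 15.

15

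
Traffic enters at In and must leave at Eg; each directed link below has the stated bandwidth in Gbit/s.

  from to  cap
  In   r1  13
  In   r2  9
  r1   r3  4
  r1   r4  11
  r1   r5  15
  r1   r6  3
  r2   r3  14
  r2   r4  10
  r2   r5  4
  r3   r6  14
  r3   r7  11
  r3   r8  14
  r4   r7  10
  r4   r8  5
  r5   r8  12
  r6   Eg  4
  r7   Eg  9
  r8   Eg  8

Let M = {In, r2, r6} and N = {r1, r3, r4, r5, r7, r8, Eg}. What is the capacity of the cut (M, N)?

Edges leaving {In, r2, r6}: In→r1 (13), r2→r3 (14), r2→r4 (10), r2→r5 (4), r6→Eg (4).
Cut capacity = 13 + 14 + 10 + 4 + 4 = 45.

45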